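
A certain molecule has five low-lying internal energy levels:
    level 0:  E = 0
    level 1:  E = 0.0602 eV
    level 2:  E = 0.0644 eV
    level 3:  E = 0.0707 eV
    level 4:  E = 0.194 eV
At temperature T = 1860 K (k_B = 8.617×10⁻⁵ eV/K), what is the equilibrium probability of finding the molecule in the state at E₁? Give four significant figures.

k_BT = 8.617×10⁻⁵ × 1860 K = 0.160276 eV.
Eᵢ/kT = 0, 0.375602, 0.401807, 0.441114, 1.21041.
Z = Σ e^(−Eᵢ/kT) = e^(−0) + e^(−0.375602) + e^(−0.401807) + e^(−0.441114) + e^(−1.21041) = 1.00000 + 0.686876 + 0.669110 + 0.643319 + 0.298075 = 3.29738.
P₁ = e^(−E₁/kT) / Z = 0.686876/3.29738 = 0.2083.

0.2083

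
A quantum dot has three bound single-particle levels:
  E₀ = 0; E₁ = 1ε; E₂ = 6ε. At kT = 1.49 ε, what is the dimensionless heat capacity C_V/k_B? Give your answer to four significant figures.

Eᵢ/kT = 0, 0.671141, 4.02685.
Z = Σ e^(−Eᵢ/kT) = e^(−0) + e^(−0.671141) + e^(−4.02685) = 1.00000 + 0.511125 + 0.0178304 = 1.52896.
⟨E⟩ = 0.404267 ε, ⟨E²⟩ = 0.754120 ε².
C_V/k_B = (⟨E²⟩ − ⟨E⟩²)/(kT)² = (0.754120 − 0.163432)/2.22010 = 0.2661.

0.2661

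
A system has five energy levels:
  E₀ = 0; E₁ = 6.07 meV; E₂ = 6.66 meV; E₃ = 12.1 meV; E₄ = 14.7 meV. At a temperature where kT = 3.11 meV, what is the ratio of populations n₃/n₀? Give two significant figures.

0.020

n₃/n₀ = exp[−(E₃−E₀)/kT] = exp(−(12.1 meV)/(3.11 meV)) = exp(-3.891) = 0.020.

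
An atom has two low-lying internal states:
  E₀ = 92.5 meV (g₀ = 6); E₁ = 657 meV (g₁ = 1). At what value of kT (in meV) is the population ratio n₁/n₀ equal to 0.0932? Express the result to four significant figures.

971.2 meV

n₁/n₀ = (g₁/g₀) exp[−(E₁−E₀)/kT] = 0.0932.
⇒ (E₁−E₀)/kT = ln((1/6)/0.0932) = ln(1.78827) = 0.581249.
kT = 564.5 meV / 0.581249 = 971.2 meV.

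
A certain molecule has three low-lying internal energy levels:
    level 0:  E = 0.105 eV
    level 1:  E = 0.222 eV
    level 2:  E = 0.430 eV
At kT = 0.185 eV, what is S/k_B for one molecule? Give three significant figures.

Eᵢ/kT = 0.56757, 1.2000, 2.3243.
Z = Σ e^(−Eᵢ/kT) = e^(−0.56757) + e^(−1.2000) + e^(−2.3243) = 0.56690 + 0.30119 + 0.097852 = 0.96594.
⟨E⟩ = Σ EᵢPᵢ = 0.17441 eV.
S/k_B = ln Z + ⟨E⟩/kT = ln(0.96594) + 0.17441/0.185 = -0.034654 + 0.94276 = 0.908.

0.908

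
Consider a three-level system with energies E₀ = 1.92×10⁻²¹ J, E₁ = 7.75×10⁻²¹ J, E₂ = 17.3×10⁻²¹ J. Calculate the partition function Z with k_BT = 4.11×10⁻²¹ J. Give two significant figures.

Z = 0.79

Eᵢ/kT = 0.4672, 1.886, 4.209.
Z = Σ e^(−Eᵢ/kT) = e^(−0.4672) + e^(−1.886) + e^(−4.209) = 0.6268 + 0.1517 + 0.01486 = 0.7934.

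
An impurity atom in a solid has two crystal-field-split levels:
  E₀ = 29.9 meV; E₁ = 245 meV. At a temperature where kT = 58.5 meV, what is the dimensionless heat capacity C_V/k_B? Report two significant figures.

0.33

Eᵢ/kT = 0.5111, 4.188.
Z = Σ e^(−Eᵢ/kT) = e^(−0.5111) + e^(−4.188) = 0.5998 + 0.01518 = 0.6150.
⟨E⟩ = 35.21 meV, ⟨E²⟩ = 2354 meV².
C_V/k_B = (⟨E²⟩ − ⟨E⟩²)/(kT)² = (2354 − 1240)/3422 = 0.33.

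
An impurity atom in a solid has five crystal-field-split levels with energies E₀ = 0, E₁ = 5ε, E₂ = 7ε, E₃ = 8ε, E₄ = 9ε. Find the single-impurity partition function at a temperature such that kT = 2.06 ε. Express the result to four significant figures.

Z = 1.155

Eᵢ/kT = 0, 2.42718, 3.39806, 3.88350, 4.36893.
Z = Σ e^(−Eᵢ/kT) = e^(−0) + e^(−2.42718) + e^(−3.39806) + e^(−3.88350) + e^(−4.36893) = 1.00000 + 0.0882854 + 0.0334381 + 0.0205787 + 0.0126648 = 1.15497.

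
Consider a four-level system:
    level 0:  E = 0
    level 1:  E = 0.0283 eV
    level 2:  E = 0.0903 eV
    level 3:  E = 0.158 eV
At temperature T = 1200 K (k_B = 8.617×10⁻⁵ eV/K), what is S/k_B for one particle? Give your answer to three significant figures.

1.25

k_BT = 8.617×10⁻⁵ × 1200 K = 0.10340 eV.
Eᵢ/kT = 0, 0.27369, 0.87331, 1.5280.
Z = Σ e^(−Eᵢ/kT) = e^(−0) + e^(−0.27369) + e^(−0.87331) + e^(−1.5280) = 1.0000 + 0.76057 + 0.41757 + 0.21697 = 2.3951.
⟨E⟩ = Σ EᵢPᵢ = 0.039043 eV.
S/k_B = ln Z + ⟨E⟩/kT = ln(2.3951) + 0.039043/0.10340 = 0.87342 + 0.37759 = 1.25.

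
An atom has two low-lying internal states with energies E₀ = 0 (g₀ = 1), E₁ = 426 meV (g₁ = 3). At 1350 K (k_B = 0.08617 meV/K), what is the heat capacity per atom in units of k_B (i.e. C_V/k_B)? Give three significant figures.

0.891

k_BT = 0.08617 × 1350 K = 116.33 meV.
Eᵢ/kT = 0, 3.6620.
Z = Σ gᵢe^(−Eᵢ/kT) = 1·e^(−0) + 3·e^(−3.6620) = 1.0000 + 0.077043 = 1.0770.
⟨E⟩ = 30.474 meV, ⟨E²⟩ = 12982 meV².
C_V/k_B = (⟨E²⟩ − ⟨E⟩²)/(kT)² = (12982 − 928.66)/13533 = 0.891.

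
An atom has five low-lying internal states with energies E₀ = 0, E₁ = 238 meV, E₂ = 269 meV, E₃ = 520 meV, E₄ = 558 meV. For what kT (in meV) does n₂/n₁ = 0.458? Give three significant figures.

n₂/n₁ = exp[−(E₂−E₁)/kT] = 0.458.
⇒ (E₂−E₁)/kT = ln(1/0.458) = ln(2.1834) = 0.78088.
kT = 31 meV / 0.78088 = 39.7 meV.

39.7 meV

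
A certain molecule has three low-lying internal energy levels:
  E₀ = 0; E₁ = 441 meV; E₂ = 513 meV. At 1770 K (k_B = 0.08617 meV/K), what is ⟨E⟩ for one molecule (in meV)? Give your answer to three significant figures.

k_BT = 0.08617 × 1770 K = 152.52 meV.
Eᵢ/kT = 0, 2.8914, 3.3635.
Z = Σ e^(−Eᵢ/kT) = e^(−0) + e^(−2.8914) + e^(−3.3635) = 1.0000 + 0.055498 + 0.034614 = 1.0901.
⟨E⟩ = Σ Eᵢ e^(−Eᵢ/kT) / Z = (0·1.0000 + 441·0.055498 + 513·0.034614) / 1.0901 = 38.7 meV.

38.7 meV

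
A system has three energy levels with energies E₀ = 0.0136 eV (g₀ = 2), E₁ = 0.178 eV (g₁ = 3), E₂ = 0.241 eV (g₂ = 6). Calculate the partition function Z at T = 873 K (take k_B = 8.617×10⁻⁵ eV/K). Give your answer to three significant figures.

Z = 2.19

k_BT = 8.617×10⁻⁵ × 873 K = 0.075226 eV.
Eᵢ/kT = 0.18079, 2.3662, 3.2037.
Z = Σ gᵢe^(−Eᵢ/kT) = 2·e^(−0.18079) + 3·e^(−2.3662) + 6·e^(−3.2037) = 1.6692 + 0.28151 + 0.24367 = 2.1944.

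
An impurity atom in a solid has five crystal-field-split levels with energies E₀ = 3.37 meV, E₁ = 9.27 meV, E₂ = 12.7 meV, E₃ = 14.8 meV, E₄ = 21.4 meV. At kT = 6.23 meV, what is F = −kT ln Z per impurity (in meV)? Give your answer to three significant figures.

-0.383 meV

Eᵢ/kT = 0.54093, 1.4880, 2.0385, 2.3756, 3.4350.
Z = Σ e^(−Eᵢ/kT) = e^(−0.54093) + e^(−1.4880) + e^(−2.0385) + e^(−2.3756) + e^(−3.4350) = 0.58221 + 0.22582 + 0.13022 + 0.092959 + 0.032225 = 1.0634.
F = −kT ln Z = −6.23 × ln(1.0634) = −6.23 × 0.061471 = -0.383 meV.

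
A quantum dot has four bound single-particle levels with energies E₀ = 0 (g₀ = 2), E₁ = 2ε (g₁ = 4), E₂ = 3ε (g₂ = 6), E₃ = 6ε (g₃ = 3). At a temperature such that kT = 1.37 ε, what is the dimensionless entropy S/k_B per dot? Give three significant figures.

2.11

Eᵢ/kT = 0, 1.4599, 2.1898, 4.3796.
Z = Σ gᵢe^(−Eᵢ/kT) = 2·e^(−0) + 4·e^(−1.4599) + 6·e^(−2.1898) + 3·e^(−4.3796) = 2.0000 + 0.92904 + 0.67163 + 0.037591 = 3.6383.
⟨E⟩ = Σ EᵢPᵢ = 1.1265 ε.
S/k_B = ln Z + ⟨E⟩/kT = ln(3.6383) + 1.1265/1.37 = 1.2915 + 0.82226 = 2.11.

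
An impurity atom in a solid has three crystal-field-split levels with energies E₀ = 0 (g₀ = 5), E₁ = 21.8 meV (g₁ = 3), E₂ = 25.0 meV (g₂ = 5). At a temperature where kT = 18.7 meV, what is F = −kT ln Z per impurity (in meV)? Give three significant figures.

-37.0 meV

Eᵢ/kT = 0, 1.1658, 1.3369.
Z = Σ gᵢe^(−Eᵢ/kT) = 5·e^(−0) + 3·e^(−1.1658) + 5·e^(−1.3369) = 5.0000 + 0.93502 + 1.3133 = 7.2483.
F = −kT ln Z = −18.7 × ln(7.2483) = −18.7 × 1.9808 = -37.0 meV.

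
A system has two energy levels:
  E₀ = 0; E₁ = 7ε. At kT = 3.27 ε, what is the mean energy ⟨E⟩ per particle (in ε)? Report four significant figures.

0.7364 ε

Eᵢ/kT = 0, 2.14067.
Z = Σ e^(−Eᵢ/kT) = e^(−0) + e^(−2.14067) = 1.00000 + 0.117576 = 1.11758.
⟨E⟩ = Σ Eᵢ e^(−Eᵢ/kT) / Z = (0·1.00000 + 7·0.117576) / 1.11758 = 0.7364 ε.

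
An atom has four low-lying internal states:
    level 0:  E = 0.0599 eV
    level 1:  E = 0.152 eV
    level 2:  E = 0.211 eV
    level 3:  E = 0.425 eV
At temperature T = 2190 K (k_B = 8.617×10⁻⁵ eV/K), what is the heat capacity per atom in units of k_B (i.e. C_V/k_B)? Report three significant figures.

0.261

k_BT = 8.617×10⁻⁵ × 2190 K = 0.18871 eV.
Eᵢ/kT = 0.31742, 0.80547, 1.1181, 2.2521.
Z = Σ e^(−Eᵢ/kT) = e^(−0.31742) + e^(−0.80547) + e^(−1.1181) + e^(−2.2521) = 0.72802 + 0.44688 + 0.32690 + 0.10518 = 1.6070.
⟨E⟩ = 0.14014 eV, ⟨E²⟩ = 0.028929 eV².
C_V/k_B = (⟨E²⟩ − ⟨E⟩²)/(kT)² = (0.028929 − 0.019639)/0.035611 = 0.261.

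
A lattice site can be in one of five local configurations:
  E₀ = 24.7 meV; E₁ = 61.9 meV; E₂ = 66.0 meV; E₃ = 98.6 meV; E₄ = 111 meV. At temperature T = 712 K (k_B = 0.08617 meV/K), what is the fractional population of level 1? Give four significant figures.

k_BT = 0.08617 × 712 K = 61.3530 meV.
Eᵢ/kT = 0.402588, 1.00892, 1.07574, 1.60709, 1.80920.
Z = Σ e^(−Eᵢ/kT) = e^(−0.402588) + e^(−1.00892) + e^(−1.07574) + e^(−1.60709) + e^(−1.80920) = 0.668588 + 0.364613 + 0.341045 + 0.200470 + 0.163785 = 1.73850.
P₁ = e^(−E₁/kT) / Z = 0.364613/1.73850 = 0.2097.

0.2097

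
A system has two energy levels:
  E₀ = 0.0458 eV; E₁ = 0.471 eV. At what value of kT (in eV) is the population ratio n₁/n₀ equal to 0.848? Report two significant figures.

n₁/n₀ = exp[−(E₁−E₀)/kT] = 0.848.
⇒ (E₁−E₀)/kT = ln(1/0.848) = ln(1.179) = 0.1647.
kT = 0.4252 eV / 0.1647 = 2.6 eV.

2.6 eV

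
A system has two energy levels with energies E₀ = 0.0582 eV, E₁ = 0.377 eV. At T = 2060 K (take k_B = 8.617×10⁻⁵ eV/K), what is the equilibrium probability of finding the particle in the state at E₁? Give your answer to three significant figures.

0.142

k_BT = 8.617×10⁻⁵ × 2060 K = 0.17751 eV.
Eᵢ/kT = 0.32787, 2.1238.
Z = Σ e^(−Eᵢ/kT) = e^(−0.32787) + e^(−2.1238) = 0.72046 + 0.11958 = 0.84004.
P₁ = e^(−E₁/kT) / Z = 0.11958/0.84004 = 0.142.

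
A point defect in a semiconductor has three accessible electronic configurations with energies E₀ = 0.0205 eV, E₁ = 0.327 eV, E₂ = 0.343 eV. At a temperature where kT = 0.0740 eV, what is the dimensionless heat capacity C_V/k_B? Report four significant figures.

0.4874

Eᵢ/kT = 0.277027, 4.41892, 4.63514.
Z = Σ e^(−Eᵢ/kT) = e^(−0.277027) + e^(−4.41892) + e^(−4.63514) = 0.758034 + 0.0120472 + 0.00970475 = 0.779786.
⟨E⟩ = 0.0292489 eV, ⟨E²⟩ = 0.00352470 eV².
C_V/k_B = (⟨E²⟩ − ⟨E⟩²)/(kT)² = (0.00352470 − 0.000855498)/0.00547600 = 0.4874.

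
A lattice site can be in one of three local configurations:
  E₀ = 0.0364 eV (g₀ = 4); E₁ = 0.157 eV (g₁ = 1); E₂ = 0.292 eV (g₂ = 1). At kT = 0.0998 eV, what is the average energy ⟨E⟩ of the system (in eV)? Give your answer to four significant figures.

Eᵢ/kT = 0.364729, 1.57315, 2.92585.
Z = Σ gᵢe^(−Eᵢ/kT) = 4·e^(−0.364729) + 1·e^(−1.57315) + 1·e^(−2.92585) = 2.77754 + 0.207391 + 0.0536191 = 3.03855.
⟨E⟩ = Σ Eᵢ gᵢe^(−Eᵢ/kT) / Z = (0.0364·2.77754 + 0.157·0.207391 + 0.292·0.0536191) / 3.03855 = 0.04914 eV.

0.04914 eV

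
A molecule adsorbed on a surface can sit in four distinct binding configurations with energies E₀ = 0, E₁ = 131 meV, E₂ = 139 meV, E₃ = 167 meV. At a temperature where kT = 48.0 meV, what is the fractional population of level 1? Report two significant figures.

0.057

Eᵢ/kT = 0, 2.729, 2.896, 3.479.
Z = Σ e^(−Eᵢ/kT) = e^(−0) + e^(−2.729) + e^(−2.896) + e^(−3.479) = 1.000 + 0.06528 + 0.05524 + 0.03084 = 1.151.
P₁ = e^(−E₁/kT) / Z = 0.06528/1.151 = 0.057.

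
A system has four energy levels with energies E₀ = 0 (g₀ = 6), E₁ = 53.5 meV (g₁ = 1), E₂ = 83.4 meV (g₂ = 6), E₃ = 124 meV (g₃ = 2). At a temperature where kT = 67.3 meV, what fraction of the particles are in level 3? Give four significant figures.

0.03725

Eᵢ/kT = 0, 0.794948, 1.23923, 1.84250.
Z = Σ gᵢe^(−Eᵢ/kT) = 6·e^(−0) + 1·e^(−0.794948) + 6·e^(−1.23923) + 2·e^(−1.84250) = 6.00000 + 0.451605 + 1.73764 + 0.316842 = 8.50609.
P₃ = g₃ e^(−E₃/kT) / Z = 0.316842/8.50609 = 0.03725.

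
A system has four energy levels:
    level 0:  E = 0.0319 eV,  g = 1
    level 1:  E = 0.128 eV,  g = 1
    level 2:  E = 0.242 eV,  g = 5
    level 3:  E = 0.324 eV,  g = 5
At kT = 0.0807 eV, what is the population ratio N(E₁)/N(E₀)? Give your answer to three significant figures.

0.304

n₁/n₀ = (g₁/g₀) exp[−(E₁−E₀)/kT] = (1/1) × exp(−(0.0961 eV)/(0.0807 eV)) = (1/1) × exp(-1.1908) = 0.304.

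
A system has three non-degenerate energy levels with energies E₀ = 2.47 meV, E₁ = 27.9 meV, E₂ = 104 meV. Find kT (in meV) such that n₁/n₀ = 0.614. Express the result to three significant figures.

52.1 meV

n₁/n₀ = exp[−(E₁−E₀)/kT] = 0.614.
⇒ (E₁−E₀)/kT = ln(1/0.614) = ln(1.6287) = 0.48778.
kT = 25.43 meV / 0.48778 = 52.1 meV.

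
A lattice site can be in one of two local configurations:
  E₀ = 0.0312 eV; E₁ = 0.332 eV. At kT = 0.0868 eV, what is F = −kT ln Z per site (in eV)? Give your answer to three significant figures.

Eᵢ/kT = 0.35945, 3.8249.
Z = Σ e^(−Eᵢ/kT) = e^(−0.35945) + e^(−3.8249) = 0.69806 + 0.021821 = 0.71988.
F = −kT ln Z = −0.0868 × ln(0.71988) = −0.0868 × -0.32867 = 0.0285 eV.

0.0285 eV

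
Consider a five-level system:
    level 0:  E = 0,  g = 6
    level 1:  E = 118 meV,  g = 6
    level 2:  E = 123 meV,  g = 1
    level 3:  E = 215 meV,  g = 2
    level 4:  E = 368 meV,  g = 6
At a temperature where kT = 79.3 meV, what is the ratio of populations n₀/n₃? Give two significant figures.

n₀/n₃ = (g₀/g₃) exp[−(E₀−E₃)/kT] = (6/2) × exp(−(-215 meV)/(79.3 meV)) = (6/2) × exp(2.711) = 45.

45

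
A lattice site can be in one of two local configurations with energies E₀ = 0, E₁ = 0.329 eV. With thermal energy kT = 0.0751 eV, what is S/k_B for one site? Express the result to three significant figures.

Eᵢ/kT = 0, 4.3808.
Z = Σ e^(−Eᵢ/kT) = e^(−0) + e^(−4.3808) = 1.0000 + 0.012515 = 1.0125.
⟨E⟩ = Σ EᵢPᵢ = 0.0040666 eV.
S/k_B = ln Z + ⟨E⟩/kT = ln(1.0125) + 0.0040666/0.0751 = 0.012423 + 0.054149 = 0.0666.

0.0666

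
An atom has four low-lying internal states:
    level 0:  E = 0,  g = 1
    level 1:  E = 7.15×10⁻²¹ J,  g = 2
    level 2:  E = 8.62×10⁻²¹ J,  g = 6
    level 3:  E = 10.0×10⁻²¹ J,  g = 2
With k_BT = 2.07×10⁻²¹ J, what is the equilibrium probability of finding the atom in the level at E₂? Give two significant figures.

Eᵢ/kT = 0, 3.454, 4.164, 4.831.
Z = Σ gᵢe^(−Eᵢ/kT) = 1·e^(−0) + 2·e^(−3.454) + 6·e^(−4.164) + 2·e^(−4.831) = 1.000 + 0.06324 + 0.09327 + 0.01596 = 1.172.
P₂ = g₂ e^(−E₂/kT) / Z = 0.09327/1.172 = 0.080.

0.080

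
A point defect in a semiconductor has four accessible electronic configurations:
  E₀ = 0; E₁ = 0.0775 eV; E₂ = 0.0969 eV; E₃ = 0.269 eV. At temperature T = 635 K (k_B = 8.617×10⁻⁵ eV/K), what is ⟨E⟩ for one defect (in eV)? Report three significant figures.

0.0262 eV

k_BT = 8.617×10⁻⁵ × 635 K = 0.054718 eV.
Eᵢ/kT = 0, 1.4164, 1.7709, 4.9161.
Z = Σ e^(−Eᵢ/kT) = e^(−0) + e^(−1.4164) + e^(−1.7709) + e^(−4.9161) = 1.0000 + 0.24259 + 0.17018 + 0.0073277 = 1.4201.
⟨E⟩ = Σ Eᵢ e^(−Eᵢ/kT) / Z = (0·1.0000 + 0.0775·0.24259 + 0.0969·0.17018 + 0.269·0.0073277) / 1.4201 = 0.0262 eV.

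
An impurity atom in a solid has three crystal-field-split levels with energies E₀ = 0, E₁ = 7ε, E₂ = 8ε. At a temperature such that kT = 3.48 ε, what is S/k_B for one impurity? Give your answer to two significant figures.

Eᵢ/kT = 0, 2.011, 2.299.
Z = Σ e^(−Eᵢ/kT) = e^(−0) + e^(−2.011) + e^(−2.299) = 1.000 + 0.1339 + 0.1004 = 1.234.
⟨E⟩ = Σ EᵢPᵢ = 1.410 ε.
S/k_B = ln Z + ⟨E⟩/kT = ln(1.234) + 1.410/3.48 = 0.2103 + 0.4052 = 0.62.

0.62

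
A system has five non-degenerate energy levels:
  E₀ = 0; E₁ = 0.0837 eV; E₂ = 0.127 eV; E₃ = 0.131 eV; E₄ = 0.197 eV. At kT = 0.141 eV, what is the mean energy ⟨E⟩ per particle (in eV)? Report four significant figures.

0.07624 eV

Eᵢ/kT = 0, 0.593617, 0.900709, 0.929078, 1.39716.
Z = Σ e^(−Eᵢ/kT) = e^(−0) + e^(−0.593617) + e^(−0.900709) + e^(−0.929078) + e^(−1.39716) = 1.00000 + 0.552326 + 0.406282 + 0.394918 + 0.247298 = 2.60082.
⟨E⟩ = Σ Eᵢ e^(−Eᵢ/kT) / Z = (0·1.00000 + 0.0837·0.552326 + 0.127·0.406282 + 0.131·0.394918 + 0.197·0.247298) / 2.60082 = 0.07624 eV.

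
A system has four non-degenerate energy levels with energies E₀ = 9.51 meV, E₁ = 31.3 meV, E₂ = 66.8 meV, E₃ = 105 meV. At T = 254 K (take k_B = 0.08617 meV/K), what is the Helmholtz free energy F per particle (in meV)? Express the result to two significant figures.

1.3 meV

k_BT = 0.08617 × 254 K = 21.89 meV.
Eᵢ/kT = 0.4344, 1.430, 3.052, 4.797.
Z = Σ e^(−Eᵢ/kT) = e^(−0.4344) + e^(−1.430) + e^(−3.052) + e^(−4.797) = 0.6477 + 0.2393 + 0.04726 + 0.008254 = 0.9425.
F = −kT ln Z = −21.89 × ln(0.9425) = −21.89 × -0.05922 = 1.3 meV.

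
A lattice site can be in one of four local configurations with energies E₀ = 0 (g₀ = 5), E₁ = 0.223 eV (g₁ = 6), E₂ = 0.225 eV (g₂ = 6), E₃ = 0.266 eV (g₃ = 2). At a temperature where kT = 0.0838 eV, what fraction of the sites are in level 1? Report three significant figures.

Eᵢ/kT = 0, 2.6611, 2.6850, 3.1742.
Z = Σ gᵢe^(−Eᵢ/kT) = 5·e^(−0) + 6·e^(−2.6611) + 6·e^(−2.6850) + 2·e^(−3.1742) = 5.0000 + 0.41923 + 0.40933 + 0.083655 = 5.9122.
P₁ = g₁ e^(−E₁/kT) / Z = 0.41923/5.9122 = 0.0709.

0.0709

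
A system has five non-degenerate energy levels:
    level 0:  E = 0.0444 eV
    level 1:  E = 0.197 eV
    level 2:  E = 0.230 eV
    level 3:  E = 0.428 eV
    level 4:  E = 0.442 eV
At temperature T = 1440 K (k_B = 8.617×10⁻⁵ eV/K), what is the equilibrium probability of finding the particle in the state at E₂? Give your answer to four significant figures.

0.1398

k_BT = 8.617×10⁻⁵ × 1440 K = 0.124085 eV.
Eᵢ/kT = 0.357819, 1.58762, 1.85357, 3.44925, 3.56207.
Z = Σ e^(−Eᵢ/kT) = e^(−0.357819) + e^(−1.58762) + e^(−1.85357) + e^(−3.44925) + e^(−3.56207) = 0.699200 + 0.204412 + 0.156677 + 0.0317695 + 0.0283800 = 1.12044.
P₂ = e^(−E₂/kT) / Z = 0.156677/1.12044 = 0.1398.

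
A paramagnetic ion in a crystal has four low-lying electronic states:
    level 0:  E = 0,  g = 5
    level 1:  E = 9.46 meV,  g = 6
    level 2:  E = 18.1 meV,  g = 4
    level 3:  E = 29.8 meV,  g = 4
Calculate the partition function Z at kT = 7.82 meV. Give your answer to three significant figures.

Z = 7.27

Eᵢ/kT = 0, 1.2097, 2.3146, 3.8107.
Z = Σ gᵢe^(−Eᵢ/kT) = 5·e^(−0) + 6·e^(−1.2097) + 4·e^(−2.3146) + 4·e^(−3.8107) = 5.0000 + 1.7897 + 0.39522 + 0.088531 = 7.2735.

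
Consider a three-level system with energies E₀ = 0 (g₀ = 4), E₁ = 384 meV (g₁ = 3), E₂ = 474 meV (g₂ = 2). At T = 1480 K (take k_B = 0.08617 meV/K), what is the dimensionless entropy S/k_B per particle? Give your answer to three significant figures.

1.58

k_BT = 0.08617 × 1480 K = 127.53 meV.
Eᵢ/kT = 0, 3.0111, 3.7168.
Z = Σ gᵢe^(−Eᵢ/kT) = 4·e^(−0) + 3·e^(−3.0111) + 2·e^(−3.7168) = 4.0000 + 0.14771 + 0.048623 = 4.1963.
⟨E⟩ = Σ EᵢPᵢ = 19.009 meV.
S/k_B = ln Z + ⟨E⟩/kT = ln(4.1963) + 19.009/127.53 = 1.4342 + 0.14906 = 1.58.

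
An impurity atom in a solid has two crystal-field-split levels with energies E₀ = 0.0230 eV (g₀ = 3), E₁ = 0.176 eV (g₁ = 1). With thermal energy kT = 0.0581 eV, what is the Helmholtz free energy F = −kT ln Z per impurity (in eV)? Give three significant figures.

Eᵢ/kT = 0.39587, 3.0293.
Z = Σ gᵢe^(−Eᵢ/kT) = 3·e^(−0.39587) + 1·e^(−3.0293) = 2.0193 + 0.048349 = 2.0676.
F = −kT ln Z = −0.0581 × ln(2.0676) = −0.0581 × 0.72639 = -0.0422 eV.

-0.0422 eV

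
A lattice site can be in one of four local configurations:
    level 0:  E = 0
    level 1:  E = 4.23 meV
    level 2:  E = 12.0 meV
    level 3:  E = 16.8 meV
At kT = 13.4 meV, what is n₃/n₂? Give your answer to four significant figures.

0.6989

n₃/n₂ = exp[−(E₃−E₂)/kT] = exp(−(4.8 meV)/(13.4 meV)) = exp(-0.358209) = 0.6989.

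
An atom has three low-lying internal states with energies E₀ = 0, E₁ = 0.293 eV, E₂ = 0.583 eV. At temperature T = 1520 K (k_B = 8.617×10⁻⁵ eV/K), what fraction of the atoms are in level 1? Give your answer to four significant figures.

k_BT = 8.617×10⁻⁵ × 1520 K = 0.130978 eV.
Eᵢ/kT = 0, 2.23702, 4.45113.
Z = Σ e^(−Eᵢ/kT) = e^(−0) + e^(−2.23702) + e^(−4.45113) = 1.00000 + 0.106776 + 0.0116654 = 1.11844.
P₁ = e^(−E₁/kT) / Z = 0.106776/1.11844 = 0.09547.

0.09547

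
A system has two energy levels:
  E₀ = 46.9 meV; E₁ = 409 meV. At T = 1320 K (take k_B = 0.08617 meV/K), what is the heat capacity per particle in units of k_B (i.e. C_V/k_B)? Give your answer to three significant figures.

0.387

k_BT = 0.08617 × 1320 K = 113.74 meV.
Eᵢ/kT = 0.41234, 3.5959.
Z = Σ e^(−Eᵢ/kT) = e^(−0.41234) + e^(−3.5959) = 0.66210 + 0.027436 = 0.68954.
⟨E⟩ = 61.307 meV, ⟨E²⟩ = 8768.0 meV².
C_V/k_B = (⟨E²⟩ − ⟨E⟩²)/(kT)² = (8768.0 − 3758.5)/12937 = 0.387.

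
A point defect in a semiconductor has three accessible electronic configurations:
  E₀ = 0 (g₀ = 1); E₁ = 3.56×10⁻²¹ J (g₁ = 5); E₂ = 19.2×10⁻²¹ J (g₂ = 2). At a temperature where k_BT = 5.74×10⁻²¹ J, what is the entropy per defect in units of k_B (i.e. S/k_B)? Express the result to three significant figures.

Eᵢ/kT = 0, 0.62021, 3.3449.
Z = Σ gᵢe^(−Eᵢ/kT) = 1·e^(−0) + 5·e^(−0.62021) + 2·e^(−3.3449) = 1.0000 + 2.6892 + 0.070527 = 3.7597.
⟨E⟩ = Σ EᵢPᵢ = 2.9065 ×10⁻²¹ J.
S/k_B = ln Z + ⟨E⟩/kT = ln(3.7597) + 2.9065/5.74 = 1.3243 + 0.50636 = 1.83.

1.83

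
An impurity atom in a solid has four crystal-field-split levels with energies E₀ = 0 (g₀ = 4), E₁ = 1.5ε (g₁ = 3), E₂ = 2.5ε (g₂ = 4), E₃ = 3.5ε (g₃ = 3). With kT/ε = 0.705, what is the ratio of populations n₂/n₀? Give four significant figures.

n₂/n₀ = (g₂/g₀) exp[−(E₂−E₀)/kT] = (4/4) × exp(−(2.5ε)/(0.705ε)) = (4/4) × exp(-3.54610) = 0.02884.

0.02884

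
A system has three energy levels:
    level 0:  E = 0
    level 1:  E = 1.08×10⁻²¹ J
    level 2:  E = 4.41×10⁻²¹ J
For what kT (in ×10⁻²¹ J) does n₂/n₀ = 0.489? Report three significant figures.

n₂/n₀ = exp[−(E₂−E₀)/kT] = 0.489.
⇒ (E₂−E₀)/kT = ln(1/0.489) = ln(2.0450) = 0.71540.
kT = 4.41 ×10⁻²¹ J / 0.71540 = 6.16 ×10⁻²¹ J.

6.16 ×10⁻²¹ J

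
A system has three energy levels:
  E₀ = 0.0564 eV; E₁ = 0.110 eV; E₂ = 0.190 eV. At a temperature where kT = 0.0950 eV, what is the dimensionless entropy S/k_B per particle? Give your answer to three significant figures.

0.962

Eᵢ/kT = 0.59368, 1.1579, 2.0000.
Z = Σ e^(−Eᵢ/kT) = e^(−0.59368) + e^(−1.1579) + e^(−2.0000) = 0.55229 + 0.31415 + 0.13534 = 1.0018.
⟨E⟩ = Σ EᵢPᵢ = 0.091256 eV.
S/k_B = ln Z + ⟨E⟩/kT = ln(1.0018) + 0.091256/0.0950 = 0.0017984 + 0.96059 = 0.962.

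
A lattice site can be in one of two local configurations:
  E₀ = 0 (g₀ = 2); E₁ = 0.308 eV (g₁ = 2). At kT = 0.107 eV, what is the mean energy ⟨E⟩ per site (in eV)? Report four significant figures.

Eᵢ/kT = 0, 2.87850.
Z = Σ gᵢe^(−Eᵢ/kT) = 2·e^(−0) + 2·e^(−2.87850) = 2.00000 + 0.112438 = 2.11244.
⟨E⟩ = Σ Eᵢ gᵢe^(−Eᵢ/kT) / Z = (0·2.00000 + 0.308·0.112438) / 2.11244 = 0.01639 eV.

0.01639 eV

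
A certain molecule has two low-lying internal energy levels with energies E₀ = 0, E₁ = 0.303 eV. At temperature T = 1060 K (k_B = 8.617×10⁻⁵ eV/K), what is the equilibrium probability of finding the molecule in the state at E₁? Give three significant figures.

k_BT = 8.617×10⁻⁵ × 1060 K = 0.091340 eV.
Eᵢ/kT = 0, 3.3173.
Z = Σ e^(−Eᵢ/kT) = e^(−0) + e^(−3.3173) = 1.0000 + 0.036251 = 1.0363.
P₁ = e^(−E₁/kT) / Z = 0.036251/1.0363 = 0.0350.

0.0350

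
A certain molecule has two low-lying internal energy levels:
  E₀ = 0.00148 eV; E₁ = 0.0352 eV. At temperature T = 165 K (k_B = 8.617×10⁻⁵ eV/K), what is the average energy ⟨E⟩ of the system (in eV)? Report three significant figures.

0.00436 eV

k_BT = 8.617×10⁻⁵ × 165 K = 0.014218 eV.
Eᵢ/kT = 0.10409, 2.4757.
Z = Σ e^(−Eᵢ/kT) = e^(−0.10409) + e^(−2.4757) = 0.90114 + 0.084104 = 0.98524.
⟨E⟩ = Σ Eᵢ e^(−Eᵢ/kT) / Z = (0.00148·0.90114 + 0.0352·0.084104) / 0.98524 = 0.00436 eV.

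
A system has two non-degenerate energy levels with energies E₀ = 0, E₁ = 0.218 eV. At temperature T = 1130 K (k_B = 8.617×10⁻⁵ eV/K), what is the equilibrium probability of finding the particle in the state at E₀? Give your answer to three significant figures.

0.904

k_BT = 8.617×10⁻⁵ × 1130 K = 0.097372 eV.
Eᵢ/kT = 0, 2.2388.
Z = Σ e^(−Eᵢ/kT) = e^(−0) + e^(−2.2388) = 1.0000 + 0.10659 = 1.1066.
P₀ = e^(−E₀/kT) / Z = 1.0000/1.1066 = 0.904.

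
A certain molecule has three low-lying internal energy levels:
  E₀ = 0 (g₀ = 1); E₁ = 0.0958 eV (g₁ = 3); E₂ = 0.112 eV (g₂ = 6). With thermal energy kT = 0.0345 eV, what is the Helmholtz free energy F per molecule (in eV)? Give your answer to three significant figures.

Eᵢ/kT = 0, 2.7768, 3.2464.
Z = Σ gᵢe^(−Eᵢ/kT) = 1·e^(−0) + 3·e^(−2.7768) + 6·e^(−3.2464) = 1.0000 + 0.18671 + 0.23348 = 1.4202.
F = −kT ln Z = −0.0345 × ln(1.4202) = −0.0345 × 0.35080 = -0.0121 eV.

-0.0121 eV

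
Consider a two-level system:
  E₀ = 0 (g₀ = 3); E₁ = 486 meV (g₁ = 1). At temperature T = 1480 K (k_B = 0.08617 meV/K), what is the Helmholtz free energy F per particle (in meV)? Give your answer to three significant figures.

k_BT = 0.08617 × 1480 K = 127.53 meV.
Eᵢ/kT = 0, 3.8109.
Z = Σ gᵢe^(−Eᵢ/kT) = 3·e^(−0) + 1·e^(−3.8109) = 3.0000 + 0.022128 = 3.0221.
F = −kT ln Z = −127.53 × ln(3.0221) = −127.53 × 1.1060 = -141 meV.

-141 meV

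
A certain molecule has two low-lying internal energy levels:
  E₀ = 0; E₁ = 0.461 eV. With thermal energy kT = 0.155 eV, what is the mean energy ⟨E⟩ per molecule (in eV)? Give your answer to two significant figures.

0.022 eV

Eᵢ/kT = 0, 2.974.
Z = Σ e^(−Eᵢ/kT) = e^(−0) + e^(−2.974) = 1.000 + 0.05110 = 1.051.
⟨E⟩ = Σ Eᵢ e^(−Eᵢ/kT) / Z = (0·1.000 + 0.461·0.05110) / 1.051 = 0.022 eV.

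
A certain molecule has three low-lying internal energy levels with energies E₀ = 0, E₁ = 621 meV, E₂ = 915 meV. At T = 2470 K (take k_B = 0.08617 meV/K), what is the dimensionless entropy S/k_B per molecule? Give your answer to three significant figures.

0.268

k_BT = 0.08617 × 2470 K = 212.84 meV.
Eᵢ/kT = 0, 2.9177, 4.2990.
Z = Σ e^(−Eᵢ/kT) = e^(−0) + e^(−2.9177) + e^(−4.2990) = 1.0000 + 0.054058 + 0.013582 = 1.0676.
⟨E⟩ = Σ EᵢPᵢ = 43.085 meV.
S/k_B = ln Z + ⟨E⟩/kT = ln(1.0676) + 43.085/212.84 = 0.065413 + 0.20243 = 0.268.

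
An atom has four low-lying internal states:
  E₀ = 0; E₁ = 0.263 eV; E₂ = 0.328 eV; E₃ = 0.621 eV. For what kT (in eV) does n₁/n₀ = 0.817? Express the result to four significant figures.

1.301 eV

n₁/n₀ = exp[−(E₁−E₀)/kT] = 0.817.
⇒ (E₁−E₀)/kT = ln(1/0.817) = ln(1.22399) = 0.202116.
kT = 0.263 eV / 0.202116 = 1.301 eV.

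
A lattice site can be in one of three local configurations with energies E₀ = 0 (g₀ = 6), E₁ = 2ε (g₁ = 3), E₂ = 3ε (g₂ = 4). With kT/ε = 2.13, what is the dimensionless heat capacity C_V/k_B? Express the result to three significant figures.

Eᵢ/kT = 0, 0.93897, 1.4085.
Z = Σ gᵢe^(−Eᵢ/kT) = 6·e^(−0) + 3·e^(−0.93897) + 4·e^(−1.4085) = 6.0000 + 1.1731 + 0.97804 = 8.1511.
⟨E⟩ = 0.64780 ε, ⟨E²⟩ = 1.6556 ε².
C_V/k_B = (⟨E²⟩ − ⟨E⟩²)/(kT)² = (1.6556 − 0.41964)/4.5369 = 0.272.

0.272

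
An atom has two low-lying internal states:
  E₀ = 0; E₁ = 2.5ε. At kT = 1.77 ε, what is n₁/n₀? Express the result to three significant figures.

n₁/n₀ = exp[−(E₁−E₀)/kT] = exp(−(2.5ε)/(1.77ε)) = exp(-1.4124) = 0.244.

0.244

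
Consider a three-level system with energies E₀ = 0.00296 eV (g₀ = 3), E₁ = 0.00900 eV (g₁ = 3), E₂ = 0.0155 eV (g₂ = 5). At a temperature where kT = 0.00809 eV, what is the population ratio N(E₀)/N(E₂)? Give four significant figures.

n₀/n₂ = (g₀/g₂) exp[−(E₀−E₂)/kT] = (3/5) × exp(−(-0.01254 eV)/(0.00809 eV)) = (3/5) × exp(1.55006) = 2.827.

2.827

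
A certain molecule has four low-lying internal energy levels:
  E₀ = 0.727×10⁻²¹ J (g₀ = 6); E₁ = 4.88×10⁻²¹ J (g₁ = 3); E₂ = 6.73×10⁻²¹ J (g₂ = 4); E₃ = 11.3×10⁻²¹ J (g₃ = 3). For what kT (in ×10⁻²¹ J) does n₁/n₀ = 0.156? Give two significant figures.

n₁/n₀ = (g₁/g₀) exp[−(E₁−E₀)/kT] = 0.156.
⇒ (E₁−E₀)/kT = ln((3/6)/0.156) = ln(3.205) = 1.165.
kT = 4.153 ×10⁻²¹ J / 1.165 = 3.6 ×10⁻²¹ J.

3.6 ×10⁻²¹ J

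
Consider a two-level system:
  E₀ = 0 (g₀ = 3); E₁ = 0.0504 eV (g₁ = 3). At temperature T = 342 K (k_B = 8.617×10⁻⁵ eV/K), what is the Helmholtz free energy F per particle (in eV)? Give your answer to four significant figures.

k_BT = 8.617×10⁻⁵ × 342 K = 0.0294701 eV.
Eᵢ/kT = 0, 1.71021.
Z = Σ gᵢe^(−Eᵢ/kT) = 3·e^(−0) + 3·e^(−1.71021) = 3.00000 + 0.542483 = 3.54248.
F = −kT ln Z = −0.0294701 × ln(3.54248) = −0.0294701 × 1.26483 = -0.03727 eV.

-0.03727 eV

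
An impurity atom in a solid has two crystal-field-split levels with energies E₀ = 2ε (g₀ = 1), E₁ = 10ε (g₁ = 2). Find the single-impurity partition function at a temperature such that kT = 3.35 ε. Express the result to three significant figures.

Eᵢ/kT = 0.59701, 2.9851.
Z = Σ gᵢe^(−Eᵢ/kT) = 1·e^(−0.59701) + 2·e^(−2.9851) = 0.55046 + 0.10107 = 0.65153.

Z = 0.652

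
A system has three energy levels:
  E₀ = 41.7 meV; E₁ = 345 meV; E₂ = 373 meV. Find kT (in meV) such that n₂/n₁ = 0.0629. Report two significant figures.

n₂/n₁ = exp[−(E₂−E₁)/kT] = 0.0629.
⇒ (E₂−E₁)/kT = ln(1/0.0629) = ln(15.90) = 2.766.
kT = 28 meV / 2.766 = 10 meV.

10 meV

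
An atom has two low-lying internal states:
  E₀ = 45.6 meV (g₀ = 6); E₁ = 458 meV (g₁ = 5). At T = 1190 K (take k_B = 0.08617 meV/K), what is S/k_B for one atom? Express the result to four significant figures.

1.866

k_BT = 0.08617 × 1190 K = 102.542 meV.
Eᵢ/kT = 0.444696, 4.46646.
Z = Σ gᵢe^(−Eᵢ/kT) = 6·e^(−0.444696) + 5·e^(−4.46646) = 3.84611 + 0.0574396 = 3.90355.
⟨E⟩ = Σ EᵢPᵢ = 51.6683 meV.
S/k_B = ln Z + ⟨E⟩/kT = ln(3.90355) + 51.6683/102.542 = 1.36189 + 0.503875 = 1.866.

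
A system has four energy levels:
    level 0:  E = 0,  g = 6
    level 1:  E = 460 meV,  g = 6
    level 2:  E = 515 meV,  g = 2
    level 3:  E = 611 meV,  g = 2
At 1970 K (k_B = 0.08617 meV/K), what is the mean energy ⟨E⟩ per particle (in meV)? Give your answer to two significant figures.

k_BT = 0.08617 × 1970 K = 169.8 meV.
Eᵢ/kT = 0, 2.709, 3.033, 3.598.
Z = Σ gᵢe^(−Eᵢ/kT) = 6·e^(−0) + 6·e^(−2.709) + 2·e^(−3.033) + 2·e^(−3.598) = 6.000 + 0.3996 + 0.09634 + 0.05476 = 6.551.
⟨E⟩ = Σ Eᵢ gᵢe^(−Eᵢ/kT) / Z = (0·6.000 + 460·0.3996 + 515·0.09634 + 611·0.05476) / 6.551 = 41 meV.

41 meV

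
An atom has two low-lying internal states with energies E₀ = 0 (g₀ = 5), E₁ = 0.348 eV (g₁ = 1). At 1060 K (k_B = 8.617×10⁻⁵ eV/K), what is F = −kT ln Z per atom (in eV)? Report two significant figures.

k_BT = 8.617×10⁻⁵ × 1060 K = 0.09134 eV.
Eᵢ/kT = 0, 3.810.
Z = Σ gᵢe^(−Eᵢ/kT) = 5·e^(−0) + 1·e^(−3.810) = 5.000 + 0.02215 = 5.022.
F = −kT ln Z = −0.09134 × ln(5.022) = −0.09134 × 1.614 = -0.15 eV.

-0.15 eV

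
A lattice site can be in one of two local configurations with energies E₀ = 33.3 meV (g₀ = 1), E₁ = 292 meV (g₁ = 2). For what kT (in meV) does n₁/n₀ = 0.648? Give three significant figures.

230 meV

n₁/n₀ = (g₁/g₀) exp[−(E₁−E₀)/kT] = 0.648.
⇒ (E₁−E₀)/kT = ln((2/1)/0.648) = ln(3.0864) = 1.1270.
kT = 258.7 meV / 1.1270 = 230 meV.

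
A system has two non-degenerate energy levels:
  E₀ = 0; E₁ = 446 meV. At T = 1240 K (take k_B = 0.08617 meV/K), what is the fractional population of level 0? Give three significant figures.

k_BT = 0.08617 × 1240 K = 106.85 meV.
Eᵢ/kT = 0, 4.1741.
Z = Σ e^(−Eᵢ/kT) = e^(−0) + e^(−4.1741) = 1.0000 + 0.015389 = 1.0154.
P₀ = e^(−E₀/kT) / Z = 1.0000/1.0154 = 0.985.

0.985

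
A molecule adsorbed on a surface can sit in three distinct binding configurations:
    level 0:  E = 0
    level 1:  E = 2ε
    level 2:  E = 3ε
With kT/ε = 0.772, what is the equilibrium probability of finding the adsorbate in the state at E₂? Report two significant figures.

0.019

Eᵢ/kT = 0, 2.591, 3.886.
Z = Σ e^(−Eᵢ/kT) = e^(−0) + e^(−2.591) + e^(−3.886) = 1.000 + 0.07495 + 0.02053 = 1.095.
P₂ = e^(−E₂/kT) / Z = 0.02053/1.095 = 0.019.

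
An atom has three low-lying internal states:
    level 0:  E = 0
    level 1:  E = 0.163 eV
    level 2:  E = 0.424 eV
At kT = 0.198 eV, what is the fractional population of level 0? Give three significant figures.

Eᵢ/kT = 0, 0.82323, 2.1414.
Z = Σ e^(−Eᵢ/kT) = e^(−0) + e^(−0.82323) + e^(−2.1414) = 1.0000 + 0.43901 + 0.11749 = 1.5565.
P₀ = e^(−E₀/kT) / Z = 1.0000/1.5565 = 0.642.

0.642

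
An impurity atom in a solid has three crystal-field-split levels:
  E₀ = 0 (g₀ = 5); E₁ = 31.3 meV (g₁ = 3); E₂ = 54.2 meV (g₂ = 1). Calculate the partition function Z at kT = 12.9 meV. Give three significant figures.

Z = 5.28

Eᵢ/kT = 0, 2.4264, 4.2016.
Z = Σ gᵢe^(−Eᵢ/kT) = 5·e^(−0) + 3·e^(−2.4264) + 1·e^(−4.2016) = 5.0000 + 0.26506 + 0.014972 = 5.2800.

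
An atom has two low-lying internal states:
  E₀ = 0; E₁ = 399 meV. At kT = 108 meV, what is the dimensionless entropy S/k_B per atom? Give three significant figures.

Eᵢ/kT = 0, 3.6944.
Z = Σ e^(−Eᵢ/kT) = e^(−0) + e^(−3.6944) = 1.0000 + 0.024862 = 1.0249.
⟨E⟩ = Σ EᵢPᵢ = 9.6789 meV.
S/k_B = ln Z + ⟨E⟩/kT = ln(1.0249) + 9.6789/108 = 0.024595 + 0.089619 = 0.114.

0.114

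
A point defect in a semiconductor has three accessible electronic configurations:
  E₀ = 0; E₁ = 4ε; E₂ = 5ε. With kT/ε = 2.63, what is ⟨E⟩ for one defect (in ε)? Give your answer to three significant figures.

Eᵢ/kT = 0, 1.5209, 1.9011.
Z = Σ e^(−Eᵢ/kT) = e^(−0) + e^(−1.5209) + e^(−1.9011) = 1.0000 + 0.21852 + 0.14940 = 1.3679.
⟨E⟩ = Σ Eᵢ e^(−Eᵢ/kT) / Z = (0·1.0000 + 4·0.21852 + 5·0.14940) / 1.3679 = 1.19 ε.

1.19 ε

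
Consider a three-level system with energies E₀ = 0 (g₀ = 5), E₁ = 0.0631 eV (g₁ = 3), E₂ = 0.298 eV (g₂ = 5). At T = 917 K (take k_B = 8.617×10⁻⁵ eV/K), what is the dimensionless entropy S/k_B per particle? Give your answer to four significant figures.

k_BT = 8.617×10⁻⁵ × 917 K = 0.0790179 eV.
Eᵢ/kT = 0, 0.798553, 3.77130.
Z = Σ gᵢe^(−Eᵢ/kT) = 5·e^(−0) + 3·e^(−0.798553) + 5·e^(−3.77130) = 5.00000 + 1.34994 + 0.115111 = 6.46505.
⟨E⟩ = Σ EᵢPᵢ = 0.0184816 eV.
S/k_B = ln Z + ⟨E⟩/kT = ln(6.46505) + 0.0184816/0.0790179 = 1.86641 + 0.233891 = 2.100.

2.100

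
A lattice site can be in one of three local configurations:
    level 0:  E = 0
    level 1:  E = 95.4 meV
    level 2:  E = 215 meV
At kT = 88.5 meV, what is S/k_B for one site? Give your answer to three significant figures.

Eᵢ/kT = 0, 1.0780, 2.4294.
Z = Σ e^(−Eᵢ/kT) = e^(−0) + e^(−1.0780) + e^(−2.4294) = 1.0000 + 0.34028 + 0.088090 = 1.4284.
⟨E⟩ = Σ EᵢPᵢ = 35.986 meV.
S/k_B = ln Z + ⟨E⟩/kT = ln(1.4284) + 35.986/88.5 = 0.35655 + 0.40662 = 0.763.

0.763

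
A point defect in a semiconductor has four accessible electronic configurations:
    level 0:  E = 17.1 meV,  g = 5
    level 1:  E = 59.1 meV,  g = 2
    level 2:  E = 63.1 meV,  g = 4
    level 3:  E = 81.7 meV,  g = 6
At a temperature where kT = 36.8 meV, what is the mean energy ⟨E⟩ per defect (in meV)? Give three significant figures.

Eᵢ/kT = 0.46467, 1.6060, 1.7147, 2.2201.
Z = Σ gᵢe^(−Eᵢ/kT) = 5·e^(−0.46467) + 2·e^(−1.6060) + 4·e^(−1.7147) + 6·e^(−2.2201) = 3.1417 + 0.40138 + 0.72007 + 0.65159 = 4.9147.
⟨E⟩ = Σ Eᵢ gᵢe^(−Eᵢ/kT) / Z = (17.1·3.1417 + 59.1·0.40138 + 63.1·0.72007 + 81.7·0.65159) / 4.9147 = 35.8 meV.

35.8 meV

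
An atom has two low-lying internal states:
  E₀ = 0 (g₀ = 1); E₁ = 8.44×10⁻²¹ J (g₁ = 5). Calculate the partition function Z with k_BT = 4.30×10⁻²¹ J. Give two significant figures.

Z = 1.7

Eᵢ/kT = 0, 1.963.
Z = Σ gᵢe^(−Eᵢ/kT) = 1·e^(−0) + 5·e^(−1.963) = 1.000 + 0.7022 = 1.702.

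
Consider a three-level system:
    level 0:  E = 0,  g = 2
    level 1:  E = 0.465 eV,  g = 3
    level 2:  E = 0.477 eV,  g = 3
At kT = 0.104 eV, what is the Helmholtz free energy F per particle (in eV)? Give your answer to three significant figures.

-0.0754 eV

Eᵢ/kT = 0, 4.4712, 4.5865.
Z = Σ gᵢe^(−Eᵢ/kT) = 2·e^(−0) + 3·e^(−4.4712) + 3·e^(−4.5865) = 2.0000 + 0.034301 + 0.030565 = 2.0649.
F = −kT ln Z = −0.104 × ln(2.0649) = −0.104 × 0.72508 = -0.0754 eV.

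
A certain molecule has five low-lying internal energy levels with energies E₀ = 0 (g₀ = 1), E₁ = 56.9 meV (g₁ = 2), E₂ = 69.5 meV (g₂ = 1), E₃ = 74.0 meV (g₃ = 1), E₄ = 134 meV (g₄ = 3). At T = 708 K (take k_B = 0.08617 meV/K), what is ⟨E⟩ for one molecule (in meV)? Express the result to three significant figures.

48.8 meV

k_BT = 0.08617 × 708 K = 61.008 meV.
Eᵢ/kT = 0, 0.93266, 1.1392, 1.2130, 2.1964.
Z = Σ gᵢe^(−Eᵢ/kT) = 1·e^(−0) + 2·e^(−0.93266) + 1·e^(−1.1392) + 1·e^(−1.2130) + 3·e^(−2.1964) = 1.0000 + 0.78701 + 0.32007 + 0.29730 + 0.33361 = 2.7380.
⟨E⟩ = Σ Eᵢ gᵢe^(−Eᵢ/kT) / Z = (0·1.0000 + 56.9·0.78701 + 69.5·0.32007 + 74.0·0.29730 + 134·0.33361) / 2.7380 = 48.8 meV.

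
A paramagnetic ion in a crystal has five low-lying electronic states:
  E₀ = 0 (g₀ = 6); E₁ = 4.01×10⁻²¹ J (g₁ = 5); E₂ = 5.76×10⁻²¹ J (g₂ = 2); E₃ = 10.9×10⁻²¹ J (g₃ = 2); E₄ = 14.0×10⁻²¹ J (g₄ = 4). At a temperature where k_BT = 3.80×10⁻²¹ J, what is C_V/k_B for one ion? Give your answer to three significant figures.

0.480

Eᵢ/kT = 0, 1.0553, 1.5158, 2.8684, 3.6842.
Z = Σ gᵢe^(−Eᵢ/kT) = 6·e^(−0) + 5·e^(−1.0553) + 2·e^(−1.5158) + 2·e^(−2.8684) + 4·e^(−3.6842) = 6.0000 + 1.7404 + 0.43926 + 0.11358 + 0.10047 = 8.3937.
⟨E⟩ = 1.4480, ⟨E²⟩ = 9.0241.
C_V/k_B = (⟨E²⟩ − ⟨E⟩²)/(kT)² = (9.0241 − 2.0967)/14.440 = 0.480.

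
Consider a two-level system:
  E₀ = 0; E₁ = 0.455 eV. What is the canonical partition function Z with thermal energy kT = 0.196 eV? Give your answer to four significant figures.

Eᵢ/kT = 0, 2.32143.
Z = Σ e^(−Eᵢ/kT) = e^(−0) + e^(−2.32143) = 1.00000 + 0.0981332 = 1.09813.

Z = 1.098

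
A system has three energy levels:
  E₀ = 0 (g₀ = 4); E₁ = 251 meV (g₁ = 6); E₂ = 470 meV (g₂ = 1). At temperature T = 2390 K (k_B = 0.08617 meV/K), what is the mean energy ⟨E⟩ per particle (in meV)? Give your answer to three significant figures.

83.9 meV

k_BT = 0.08617 × 2390 K = 205.95 meV.
Eᵢ/kT = 0, 1.2187, 2.2821.
Z = Σ gᵢe^(−Eᵢ/kT) = 4·e^(−0) + 6·e^(−1.2187) + 1·e^(−2.2821) = 4.0000 + 1.7737 + 0.10207 = 5.8758.
⟨E⟩ = Σ Eᵢ gᵢe^(−Eᵢ/kT) / Z = (0·4.0000 + 251·1.7737 + 470·0.10207) / 5.8758 = 83.9 meV.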